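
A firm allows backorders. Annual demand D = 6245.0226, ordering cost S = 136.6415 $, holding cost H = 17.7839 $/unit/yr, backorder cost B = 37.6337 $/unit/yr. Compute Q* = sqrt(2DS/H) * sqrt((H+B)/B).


sqrt(2DS/H) = 309.7846
sqrt((H+B)/B) = 1.2135
Q* = 309.7846 * 1.2135 = 375.9198

375.9198 units


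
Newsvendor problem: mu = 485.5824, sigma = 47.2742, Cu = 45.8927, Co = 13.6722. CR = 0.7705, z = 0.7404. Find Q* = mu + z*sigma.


CR = Cu/(Cu+Co) = 45.8927/(45.8927+13.6722) = 0.7705
z = 0.7404
Q* = 485.5824 + 0.7404 * 47.2742 = 520.5842

520.5842 units


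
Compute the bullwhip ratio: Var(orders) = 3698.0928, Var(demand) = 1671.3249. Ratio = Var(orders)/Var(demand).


BW = 3698.0928 / 1671.3249 = 2.2127

2.2127


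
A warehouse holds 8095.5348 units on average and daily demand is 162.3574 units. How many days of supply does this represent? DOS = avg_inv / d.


DOS = 8095.5348 / 162.3574 = 49.8624

49.8624 days


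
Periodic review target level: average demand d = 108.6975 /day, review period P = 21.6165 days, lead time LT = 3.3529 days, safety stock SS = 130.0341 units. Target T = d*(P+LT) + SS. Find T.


P + LT = 24.9694
d*(P+LT) = 108.6975 * 24.9694 = 2714.1114
T = 2714.1114 + 130.0341 = 2844.1455

2844.1455 units


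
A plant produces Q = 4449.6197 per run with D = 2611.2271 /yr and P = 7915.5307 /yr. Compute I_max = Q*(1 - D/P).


D/P = 0.3299
1 - D/P = 0.6701
I_max = 4449.6197 * 0.6701 = 2981.7500

2981.7500 units


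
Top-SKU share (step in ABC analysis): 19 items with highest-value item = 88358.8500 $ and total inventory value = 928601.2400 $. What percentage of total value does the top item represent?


Top item = 88358.8500
Total = 928601.2400
Percentage = 88358.8500 / 928601.2400 * 100 = 9.5153

9.5153%


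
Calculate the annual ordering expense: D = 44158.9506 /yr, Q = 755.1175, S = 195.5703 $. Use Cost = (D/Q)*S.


Number of orders = D/Q = 58.4796
Cost = 58.4796 * 195.5703 = 11436.8681

11436.8681 $/yr


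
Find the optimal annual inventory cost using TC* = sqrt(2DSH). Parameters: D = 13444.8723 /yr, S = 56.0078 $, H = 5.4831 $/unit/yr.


2*D*S*H = 8257742.9079
TC* = sqrt(8257742.9079) = 2873.6289

2873.6289 $/yr


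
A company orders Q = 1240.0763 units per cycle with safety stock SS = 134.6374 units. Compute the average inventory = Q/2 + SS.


Q/2 = 620.0381
Avg = 620.0381 + 134.6374 = 754.6755

754.6755 units


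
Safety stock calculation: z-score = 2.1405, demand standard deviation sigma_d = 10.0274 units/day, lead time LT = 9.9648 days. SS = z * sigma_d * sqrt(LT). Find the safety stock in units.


sqrt(LT) = sqrt(9.9648) = 3.1567
SS = 2.1405 * 10.0274 * 3.1567 = 67.7545

67.7545 units


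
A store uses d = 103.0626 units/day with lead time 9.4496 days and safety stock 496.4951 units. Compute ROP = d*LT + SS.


d*LT = 103.0626 * 9.4496 = 973.9003
ROP = 973.9003 + 496.4951 = 1470.3954

1470.3954 units


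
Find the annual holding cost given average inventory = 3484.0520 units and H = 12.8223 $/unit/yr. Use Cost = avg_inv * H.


Cost = 3484.0520 * 12.8223 = 44673.5600

44673.5600 $/yr


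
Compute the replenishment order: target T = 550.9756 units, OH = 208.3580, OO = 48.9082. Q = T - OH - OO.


Inventory position = OH + OO = 208.3580 + 48.9082 = 257.2662
Q = 550.9756 - 257.2662 = 293.7094

293.7094 units


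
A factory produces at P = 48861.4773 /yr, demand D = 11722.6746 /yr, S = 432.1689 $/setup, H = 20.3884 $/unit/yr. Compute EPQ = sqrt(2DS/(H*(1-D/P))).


1 - D/P = 1 - 0.2399 = 0.7601
H*(1-D/P) = 15.4969
2DS = 10132350.7739
EPQ = sqrt(653831.3882) = 808.5984

808.5984 units


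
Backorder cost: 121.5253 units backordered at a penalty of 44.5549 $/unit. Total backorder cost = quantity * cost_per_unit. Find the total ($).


Total = 121.5253 * 44.5549 = 5414.5476

5414.5476 $


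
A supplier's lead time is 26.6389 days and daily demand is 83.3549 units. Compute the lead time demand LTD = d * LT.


LTD = 83.3549 * 26.6389 = 2220.4828

2220.4828 units


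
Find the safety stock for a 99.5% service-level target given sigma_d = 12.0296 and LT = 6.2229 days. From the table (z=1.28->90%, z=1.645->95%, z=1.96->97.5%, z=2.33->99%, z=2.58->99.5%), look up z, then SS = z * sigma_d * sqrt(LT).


From the table, SL = 99.5% corresponds to z = 2.58
sqrt(LT) = sqrt(6.2229) = 2.4946
SS = 2.58 * 12.0296 * 2.4946 = 77.4225

77.4225 units


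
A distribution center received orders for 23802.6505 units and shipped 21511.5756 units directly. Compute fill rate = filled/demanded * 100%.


FR = 21511.5756 / 23802.6505 * 100 = 90.3747

90.3747%


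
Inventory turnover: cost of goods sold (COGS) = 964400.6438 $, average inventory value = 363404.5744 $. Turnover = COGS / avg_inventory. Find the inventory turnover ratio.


Turnover = 964400.6438 / 363404.5744 = 2.6538

2.6538


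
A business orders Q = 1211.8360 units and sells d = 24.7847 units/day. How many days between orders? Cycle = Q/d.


Cycle = 1211.8360 / 24.7847 = 48.8945

48.8945 days


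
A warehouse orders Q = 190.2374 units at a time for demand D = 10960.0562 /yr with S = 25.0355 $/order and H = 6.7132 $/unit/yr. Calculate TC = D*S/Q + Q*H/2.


Ordering cost = D*S/Q = 1442.3583
Holding cost = Q*H/2 = 638.5509
TC = 1442.3583 + 638.5509 = 2080.9091

2080.9091 $/yr


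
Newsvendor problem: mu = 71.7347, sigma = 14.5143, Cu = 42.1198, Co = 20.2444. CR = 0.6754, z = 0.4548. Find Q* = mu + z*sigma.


CR = Cu/(Cu+Co) = 42.1198/(42.1198+20.2444) = 0.6754
z = 0.4548
Q* = 71.7347 + 0.4548 * 14.5143 = 78.3358

78.3358 units


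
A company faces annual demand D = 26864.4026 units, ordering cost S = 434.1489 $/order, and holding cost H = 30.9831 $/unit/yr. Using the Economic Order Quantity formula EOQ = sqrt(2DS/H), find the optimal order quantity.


2*D*S = 2 * 26864.4026 * 434.1489 = 23326301.6759
2*D*S/H = 752871.7809
EOQ = sqrt(752871.7809) = 867.6818

867.6818 units


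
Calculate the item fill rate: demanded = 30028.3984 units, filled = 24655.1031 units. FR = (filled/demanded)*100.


FR = 24655.1031 / 30028.3984 * 100 = 82.1060

82.1060%


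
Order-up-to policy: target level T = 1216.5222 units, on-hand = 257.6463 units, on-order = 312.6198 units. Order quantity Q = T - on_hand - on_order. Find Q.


Inventory position = OH + OO = 257.6463 + 312.6198 = 570.2661
Q = 1216.5222 - 570.2661 = 646.2561

646.2561 units


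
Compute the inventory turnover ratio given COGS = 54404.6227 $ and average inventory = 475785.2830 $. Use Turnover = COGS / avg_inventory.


Turnover = 54404.6227 / 475785.2830 = 0.1143

0.1143


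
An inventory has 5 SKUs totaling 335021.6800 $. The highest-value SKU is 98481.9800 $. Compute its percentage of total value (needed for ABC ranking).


Top item = 98481.9800
Total = 335021.6800
Percentage = 98481.9800 / 335021.6800 * 100 = 29.3957

29.3957%


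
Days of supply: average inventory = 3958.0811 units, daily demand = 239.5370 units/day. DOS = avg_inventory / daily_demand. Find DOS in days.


DOS = 3958.0811 / 239.5370 = 16.5239

16.5239 days


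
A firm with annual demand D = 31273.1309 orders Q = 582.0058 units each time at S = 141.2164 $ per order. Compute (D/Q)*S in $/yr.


Number of orders = D/Q = 53.7334
Cost = 53.7334 * 141.2164 = 7588.0326

7588.0326 $/yr


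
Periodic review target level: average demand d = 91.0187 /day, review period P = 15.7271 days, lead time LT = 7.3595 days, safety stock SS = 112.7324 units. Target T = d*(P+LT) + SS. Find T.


P + LT = 23.0866
d*(P+LT) = 91.0187 * 23.0866 = 2101.3123
T = 2101.3123 + 112.7324 = 2214.0447

2214.0447 units


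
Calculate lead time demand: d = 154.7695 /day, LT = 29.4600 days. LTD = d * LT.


LTD = 154.7695 * 29.4600 = 4559.5095

4559.5095 units


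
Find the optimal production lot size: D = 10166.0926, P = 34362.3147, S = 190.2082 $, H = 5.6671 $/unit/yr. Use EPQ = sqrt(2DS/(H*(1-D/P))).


1 - D/P = 1 - 0.2959 = 0.7041
H*(1-D/P) = 3.9905
2DS = 3867348.3490
EPQ = sqrt(969141.6652) = 984.4499

984.4499 units


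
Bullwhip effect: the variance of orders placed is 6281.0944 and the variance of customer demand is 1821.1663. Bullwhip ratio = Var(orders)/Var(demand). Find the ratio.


BW = 6281.0944 / 1821.1663 = 3.4489

3.4489


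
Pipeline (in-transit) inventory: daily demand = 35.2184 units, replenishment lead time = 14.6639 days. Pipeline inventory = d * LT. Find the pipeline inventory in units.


Pipeline = 35.2184 * 14.6639 = 516.4391

516.4391 units


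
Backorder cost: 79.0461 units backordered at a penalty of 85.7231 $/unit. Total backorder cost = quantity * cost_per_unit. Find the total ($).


Total = 79.0461 * 85.7231 = 6776.0767

6776.0767 $


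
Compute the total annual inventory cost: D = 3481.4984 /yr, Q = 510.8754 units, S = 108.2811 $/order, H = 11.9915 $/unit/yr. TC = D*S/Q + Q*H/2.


Ordering cost = D*S/Q = 737.9108
Holding cost = Q*H/2 = 3063.0812
TC = 737.9108 + 3063.0812 = 3800.9920

3800.9920 $/yr


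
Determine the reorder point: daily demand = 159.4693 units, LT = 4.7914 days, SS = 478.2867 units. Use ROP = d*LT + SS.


d*LT = 159.4693 * 4.7914 = 764.0812
ROP = 764.0812 + 478.2867 = 1242.3679

1242.3679 units


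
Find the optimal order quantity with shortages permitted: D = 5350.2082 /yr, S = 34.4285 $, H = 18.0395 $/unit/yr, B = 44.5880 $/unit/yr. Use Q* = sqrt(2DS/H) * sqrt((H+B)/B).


sqrt(2DS/H) = 142.9049
sqrt((H+B)/B) = 1.1852
Q* = 142.9049 * 1.1852 = 169.3638

169.3638 units


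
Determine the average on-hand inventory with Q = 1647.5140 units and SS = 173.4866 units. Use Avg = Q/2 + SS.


Q/2 = 823.7570
Avg = 823.7570 + 173.4866 = 997.2436

997.2436 units


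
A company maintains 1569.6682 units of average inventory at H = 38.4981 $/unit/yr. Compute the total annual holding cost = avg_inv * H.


Cost = 1569.6682 * 38.4981 = 60429.2433

60429.2433 $/yr


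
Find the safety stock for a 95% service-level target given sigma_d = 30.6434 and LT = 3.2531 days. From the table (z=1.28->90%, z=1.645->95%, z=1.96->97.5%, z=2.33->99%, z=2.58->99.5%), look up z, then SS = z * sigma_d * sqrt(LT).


From the table, SL = 95% corresponds to z = 1.645
sqrt(LT) = sqrt(3.2531) = 1.8036
SS = 1.645 * 30.6434 * 1.8036 = 90.9184

90.9184 units


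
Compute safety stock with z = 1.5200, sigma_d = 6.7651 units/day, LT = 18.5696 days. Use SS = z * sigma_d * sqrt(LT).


sqrt(LT) = sqrt(18.5696) = 4.3092
SS = 1.5200 * 6.7651 * 4.3092 = 44.3118

44.3118 units


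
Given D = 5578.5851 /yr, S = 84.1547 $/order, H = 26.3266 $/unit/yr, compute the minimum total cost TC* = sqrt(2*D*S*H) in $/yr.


2*D*S*H = 24718790.0732
TC* = sqrt(24718790.0732) = 4971.7995

4971.7995 $/yr


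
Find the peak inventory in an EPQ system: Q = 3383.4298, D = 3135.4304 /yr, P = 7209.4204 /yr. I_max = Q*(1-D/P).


D/P = 0.4349
1 - D/P = 0.5651
I_max = 3383.4298 * 0.5651 = 1911.9511

1911.9511 units


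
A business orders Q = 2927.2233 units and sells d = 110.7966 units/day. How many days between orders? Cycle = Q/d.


Cycle = 2927.2233 / 110.7966 = 26.4198

26.4198 days


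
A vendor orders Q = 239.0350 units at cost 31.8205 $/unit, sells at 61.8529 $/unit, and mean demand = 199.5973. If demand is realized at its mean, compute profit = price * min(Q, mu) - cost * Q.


Sales at mu = min(239.0350, 199.5973) = 199.5973
Revenue = 61.8529 * 199.5973 = 12345.6718
Total cost = 31.8205 * 239.0350 = 7606.2132
Profit = 12345.6718 - 7606.2132 = 4739.4586

4739.4586 $


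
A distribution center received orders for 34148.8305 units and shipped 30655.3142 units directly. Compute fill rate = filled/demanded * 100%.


FR = 30655.3142 / 34148.8305 * 100 = 89.7697

89.7697%


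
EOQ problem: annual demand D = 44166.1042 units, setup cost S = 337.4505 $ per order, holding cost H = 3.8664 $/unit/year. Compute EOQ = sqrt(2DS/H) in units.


2*D*S = 2 * 44166.1042 * 337.4505 = 29807747.8907
2*D*S/H = 7709432.0015
EOQ = sqrt(7709432.0015) = 2776.5864

2776.5864 units


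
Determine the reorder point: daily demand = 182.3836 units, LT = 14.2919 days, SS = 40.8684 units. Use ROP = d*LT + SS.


d*LT = 182.3836 * 14.2919 = 2606.6082
ROP = 2606.6082 + 40.8684 = 2647.4766

2647.4766 units


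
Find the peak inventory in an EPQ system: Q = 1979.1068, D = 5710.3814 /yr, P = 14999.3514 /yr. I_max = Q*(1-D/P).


D/P = 0.3807
1 - D/P = 0.6193
I_max = 1979.1068 * 0.6193 = 1225.6439

1225.6439 units


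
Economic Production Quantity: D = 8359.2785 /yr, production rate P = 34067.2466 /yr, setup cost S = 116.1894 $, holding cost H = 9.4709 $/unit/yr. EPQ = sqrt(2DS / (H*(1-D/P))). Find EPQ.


1 - D/P = 1 - 0.2454 = 0.7546
H*(1-D/P) = 7.1470
2DS = 1942519.1067
EPQ = sqrt(271796.1684) = 521.3407

521.3407 units


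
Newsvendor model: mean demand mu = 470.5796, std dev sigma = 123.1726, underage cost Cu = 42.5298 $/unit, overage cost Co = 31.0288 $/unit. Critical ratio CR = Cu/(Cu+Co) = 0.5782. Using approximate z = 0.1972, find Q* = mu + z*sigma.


CR = Cu/(Cu+Co) = 42.5298/(42.5298+31.0288) = 0.5782
z = 0.1972
Q* = 470.5796 + 0.1972 * 123.1726 = 494.8692

494.8692 units


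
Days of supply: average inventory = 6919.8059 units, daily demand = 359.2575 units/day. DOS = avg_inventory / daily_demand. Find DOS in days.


DOS = 6919.8059 / 359.2575 = 19.2614

19.2614 days


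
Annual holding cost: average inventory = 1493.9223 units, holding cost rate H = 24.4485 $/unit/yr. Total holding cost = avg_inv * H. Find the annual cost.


Cost = 1493.9223 * 24.4485 = 36524.1594

36524.1594 $/yr


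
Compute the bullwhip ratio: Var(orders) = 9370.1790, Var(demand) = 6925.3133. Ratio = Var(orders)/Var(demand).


BW = 9370.1790 / 6925.3133 = 1.3530

1.3530


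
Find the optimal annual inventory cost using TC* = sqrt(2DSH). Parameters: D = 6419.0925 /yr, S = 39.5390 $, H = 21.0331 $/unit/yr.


2*D*S*H = 10676590.7888
TC* = sqrt(10676590.7888) = 3267.5053

3267.5053 $/yr


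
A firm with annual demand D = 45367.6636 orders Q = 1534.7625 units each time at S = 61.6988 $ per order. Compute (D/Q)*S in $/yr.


Number of orders = D/Q = 29.5601
Cost = 29.5601 * 61.6988 = 1823.8199

1823.8199 $/yr


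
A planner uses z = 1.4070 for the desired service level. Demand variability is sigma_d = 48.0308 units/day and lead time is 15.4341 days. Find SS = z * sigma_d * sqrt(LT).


sqrt(LT) = sqrt(15.4341) = 3.9286
SS = 1.4070 * 48.0308 * 3.9286 = 265.4939

265.4939 units


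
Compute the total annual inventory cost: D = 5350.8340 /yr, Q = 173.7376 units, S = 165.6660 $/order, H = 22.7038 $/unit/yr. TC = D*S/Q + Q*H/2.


Ordering cost = D*S/Q = 5102.2419
Holding cost = Q*H/2 = 1972.2519
TC = 5102.2419 + 1972.2519 = 7074.4938

7074.4938 $/yr


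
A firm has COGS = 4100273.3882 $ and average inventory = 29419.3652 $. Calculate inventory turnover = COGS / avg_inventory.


Turnover = 4100273.3882 / 29419.3652 = 139.3733

139.3733


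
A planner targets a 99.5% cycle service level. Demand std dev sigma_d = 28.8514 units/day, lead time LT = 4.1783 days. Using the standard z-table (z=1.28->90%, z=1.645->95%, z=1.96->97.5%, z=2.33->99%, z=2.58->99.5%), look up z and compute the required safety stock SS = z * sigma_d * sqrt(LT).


From the table, SL = 99.5% corresponds to z = 2.58
sqrt(LT) = sqrt(4.1783) = 2.0441
SS = 2.58 * 28.8514 * 2.0441 = 152.1551

152.1551 units


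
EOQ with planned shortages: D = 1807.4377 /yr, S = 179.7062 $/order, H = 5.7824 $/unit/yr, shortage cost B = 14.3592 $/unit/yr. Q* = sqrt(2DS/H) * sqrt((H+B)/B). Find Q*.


sqrt(2DS/H) = 335.1769
sqrt((H+B)/B) = 1.1844
Q* = 335.1769 * 1.1844 = 396.9685

396.9685 units


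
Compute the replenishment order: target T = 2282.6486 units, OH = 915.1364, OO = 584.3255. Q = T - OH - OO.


Inventory position = OH + OO = 915.1364 + 584.3255 = 1499.4619
Q = 2282.6486 - 1499.4619 = 783.1867

783.1867 units


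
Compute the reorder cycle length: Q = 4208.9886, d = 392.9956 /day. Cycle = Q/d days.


Cycle = 4208.9886 / 392.9956 = 10.7100

10.7100 days


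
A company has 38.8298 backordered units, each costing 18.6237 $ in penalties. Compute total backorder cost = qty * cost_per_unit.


Total = 38.8298 * 18.6237 = 723.1545

723.1545 $


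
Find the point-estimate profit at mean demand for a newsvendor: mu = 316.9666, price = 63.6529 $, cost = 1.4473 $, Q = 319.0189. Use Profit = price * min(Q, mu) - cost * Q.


Sales at mu = min(319.0189, 316.9666) = 316.9666
Revenue = 63.6529 * 316.9666 = 20175.8433
Total cost = 1.4473 * 319.0189 = 461.7161
Profit = 20175.8433 - 461.7161 = 19714.1272

19714.1272 $


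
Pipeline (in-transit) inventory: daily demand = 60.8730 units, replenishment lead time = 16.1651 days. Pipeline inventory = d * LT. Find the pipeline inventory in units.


Pipeline = 60.8730 * 16.1651 = 984.0181

984.0181 units


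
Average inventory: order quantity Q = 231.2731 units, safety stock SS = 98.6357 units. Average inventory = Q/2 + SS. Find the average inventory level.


Q/2 = 115.6365
Avg = 115.6365 + 98.6357 = 214.2722

214.2722 units


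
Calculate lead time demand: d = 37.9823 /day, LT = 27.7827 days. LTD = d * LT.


LTD = 37.9823 * 27.7827 = 1055.2508

1055.2508 units


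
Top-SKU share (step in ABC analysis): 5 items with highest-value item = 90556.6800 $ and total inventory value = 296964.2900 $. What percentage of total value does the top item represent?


Top item = 90556.6800
Total = 296964.2900
Percentage = 90556.6800 / 296964.2900 * 100 = 30.4941

30.4941%


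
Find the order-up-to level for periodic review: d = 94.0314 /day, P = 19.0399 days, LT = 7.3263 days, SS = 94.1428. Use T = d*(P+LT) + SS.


P + LT = 26.3662
d*(P+LT) = 94.0314 * 26.3662 = 2479.2507
T = 2479.2507 + 94.1428 = 2573.3935

2573.3935 units


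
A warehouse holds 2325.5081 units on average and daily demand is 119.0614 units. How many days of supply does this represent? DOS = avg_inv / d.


DOS = 2325.5081 / 119.0614 = 19.5320

19.5320 days


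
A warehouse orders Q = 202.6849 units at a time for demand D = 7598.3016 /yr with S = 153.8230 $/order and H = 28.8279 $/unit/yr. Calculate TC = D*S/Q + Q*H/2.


Ordering cost = D*S/Q = 5766.5546
Holding cost = Q*H/2 = 2921.4900
TC = 5766.5546 + 2921.4900 = 8688.0446

8688.0446 $/yr


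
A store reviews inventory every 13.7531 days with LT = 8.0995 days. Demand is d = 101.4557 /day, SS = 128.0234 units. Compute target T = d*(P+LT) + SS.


P + LT = 21.8526
d*(P+LT) = 101.4557 * 21.8526 = 2217.0708
T = 2217.0708 + 128.0234 = 2345.0942

2345.0942 units


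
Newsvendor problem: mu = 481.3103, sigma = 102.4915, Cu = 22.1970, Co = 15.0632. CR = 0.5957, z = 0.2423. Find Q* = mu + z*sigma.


CR = Cu/(Cu+Co) = 22.1970/(22.1970+15.0632) = 0.5957
z = 0.2423
Q* = 481.3103 + 0.2423 * 102.4915 = 506.1440

506.1440 units


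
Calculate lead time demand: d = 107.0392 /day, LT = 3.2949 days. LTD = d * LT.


LTD = 107.0392 * 3.2949 = 352.6835

352.6835 units


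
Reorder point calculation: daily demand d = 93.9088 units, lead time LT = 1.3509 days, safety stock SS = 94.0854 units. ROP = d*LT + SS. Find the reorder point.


d*LT = 93.9088 * 1.3509 = 126.8614
ROP = 126.8614 + 94.0854 = 220.9468

220.9468 units


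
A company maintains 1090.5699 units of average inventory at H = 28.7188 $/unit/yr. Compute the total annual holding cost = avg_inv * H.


Cost = 1090.5699 * 28.7188 = 31319.8588

31319.8588 $/yr


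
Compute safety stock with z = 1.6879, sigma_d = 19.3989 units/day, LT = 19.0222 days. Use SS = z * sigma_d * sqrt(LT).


sqrt(LT) = sqrt(19.0222) = 4.3614
SS = 1.6879 * 19.3989 * 4.3614 = 142.8085

142.8085 units


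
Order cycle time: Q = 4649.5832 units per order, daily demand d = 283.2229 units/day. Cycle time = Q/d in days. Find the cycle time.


Cycle = 4649.5832 / 283.2229 = 16.4167

16.4167 days


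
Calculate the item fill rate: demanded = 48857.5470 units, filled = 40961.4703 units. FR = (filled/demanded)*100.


FR = 40961.4703 / 48857.5470 * 100 = 83.8386

83.8386%


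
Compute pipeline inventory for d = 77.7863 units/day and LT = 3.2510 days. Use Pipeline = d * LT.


Pipeline = 77.7863 * 3.2510 = 252.8833

252.8833 units


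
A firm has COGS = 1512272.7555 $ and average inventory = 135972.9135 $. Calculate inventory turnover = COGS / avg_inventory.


Turnover = 1512272.7555 / 135972.9135 = 11.1219

11.1219


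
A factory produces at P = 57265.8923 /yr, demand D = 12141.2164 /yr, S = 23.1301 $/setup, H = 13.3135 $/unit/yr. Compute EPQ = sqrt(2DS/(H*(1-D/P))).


1 - D/P = 1 - 0.2120 = 0.7880
H*(1-D/P) = 10.4908
2DS = 561655.0989
EPQ = sqrt(53537.6618) = 231.3821

231.3821 units


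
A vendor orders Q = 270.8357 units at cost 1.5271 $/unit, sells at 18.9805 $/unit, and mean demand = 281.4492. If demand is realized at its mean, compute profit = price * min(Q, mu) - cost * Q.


Sales at mu = min(270.8357, 281.4492) = 270.8357
Revenue = 18.9805 * 270.8357 = 5140.5970
Total cost = 1.5271 * 270.8357 = 413.5932
Profit = 5140.5970 - 413.5932 = 4727.0038

4727.0038 $


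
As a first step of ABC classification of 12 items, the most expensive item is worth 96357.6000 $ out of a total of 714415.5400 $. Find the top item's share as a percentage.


Top item = 96357.6000
Total = 714415.5400
Percentage = 96357.6000 / 714415.5400 * 100 = 13.4876

13.4876%


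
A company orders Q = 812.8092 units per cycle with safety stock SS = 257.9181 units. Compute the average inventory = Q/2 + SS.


Q/2 = 406.4046
Avg = 406.4046 + 257.9181 = 664.3227

664.3227 units


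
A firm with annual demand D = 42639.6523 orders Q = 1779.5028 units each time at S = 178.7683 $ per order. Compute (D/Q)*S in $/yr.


Number of orders = D/Q = 23.9616
Cost = 23.9616 * 178.7683 = 4283.5663

4283.5663 $/yr


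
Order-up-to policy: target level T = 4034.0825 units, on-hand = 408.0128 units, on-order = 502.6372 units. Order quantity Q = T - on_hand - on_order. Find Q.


Inventory position = OH + OO = 408.0128 + 502.6372 = 910.6500
Q = 4034.0825 - 910.6500 = 3123.4325

3123.4325 units


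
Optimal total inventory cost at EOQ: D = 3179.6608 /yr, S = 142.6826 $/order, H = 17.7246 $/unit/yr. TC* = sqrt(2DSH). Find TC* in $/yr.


2*D*S*H = 16082673.5279
TC* = sqrt(16082673.5279) = 4010.3209

4010.3209 $/yr


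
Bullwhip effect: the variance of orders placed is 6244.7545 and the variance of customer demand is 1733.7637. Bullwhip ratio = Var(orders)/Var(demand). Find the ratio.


BW = 6244.7545 / 1733.7637 = 3.6018

3.6018


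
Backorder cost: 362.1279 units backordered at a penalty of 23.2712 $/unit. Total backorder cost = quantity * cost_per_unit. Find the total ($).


Total = 362.1279 * 23.2712 = 8427.1508

8427.1508 $


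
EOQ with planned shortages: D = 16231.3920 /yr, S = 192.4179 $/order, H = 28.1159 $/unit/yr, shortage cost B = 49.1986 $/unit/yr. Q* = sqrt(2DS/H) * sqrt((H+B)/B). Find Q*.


sqrt(2DS/H) = 471.3458
sqrt((H+B)/B) = 1.2536
Q* = 471.3458 * 1.2536 = 590.8724

590.8724 units


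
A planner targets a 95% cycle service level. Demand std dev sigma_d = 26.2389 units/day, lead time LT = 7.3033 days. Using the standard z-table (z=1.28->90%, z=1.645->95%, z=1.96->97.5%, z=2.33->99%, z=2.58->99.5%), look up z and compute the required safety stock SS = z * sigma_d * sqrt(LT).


From the table, SL = 95% corresponds to z = 1.645
sqrt(LT) = sqrt(7.3033) = 2.7025
SS = 1.645 * 26.2389 * 2.7025 = 116.6463

116.6463 units


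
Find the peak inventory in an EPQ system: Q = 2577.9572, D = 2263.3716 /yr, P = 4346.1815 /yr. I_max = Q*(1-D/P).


D/P = 0.5208
1 - D/P = 0.4792
I_max = 2577.9572 * 0.4792 = 1235.4281

1235.4281 units


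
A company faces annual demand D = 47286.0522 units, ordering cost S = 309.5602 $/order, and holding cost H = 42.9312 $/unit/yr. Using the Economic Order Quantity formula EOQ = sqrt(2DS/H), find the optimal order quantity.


2*D*S = 2 * 47286.0522 * 309.5602 = 29275759.5525
2*D*S/H = 681922.6938
EOQ = sqrt(681922.6938) = 825.7861

825.7861 units


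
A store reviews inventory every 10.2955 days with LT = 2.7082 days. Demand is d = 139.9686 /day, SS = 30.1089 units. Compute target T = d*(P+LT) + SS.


P + LT = 13.0037
d*(P+LT) = 139.9686 * 13.0037 = 1820.1097
T = 1820.1097 + 30.1089 = 1850.2186

1850.2186 units


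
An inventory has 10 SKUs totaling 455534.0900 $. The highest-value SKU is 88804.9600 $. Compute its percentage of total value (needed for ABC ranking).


Top item = 88804.9600
Total = 455534.0900
Percentage = 88804.9600 / 455534.0900 * 100 = 19.4947

19.4947%


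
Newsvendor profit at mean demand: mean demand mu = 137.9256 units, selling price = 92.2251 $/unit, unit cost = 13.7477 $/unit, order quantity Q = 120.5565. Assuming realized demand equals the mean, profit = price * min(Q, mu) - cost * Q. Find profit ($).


Sales at mu = min(120.5565, 137.9256) = 120.5565
Revenue = 92.2251 * 120.5565 = 11118.3353
Total cost = 13.7477 * 120.5565 = 1657.3746
Profit = 11118.3353 - 1657.3746 = 9460.9607

9460.9607 $


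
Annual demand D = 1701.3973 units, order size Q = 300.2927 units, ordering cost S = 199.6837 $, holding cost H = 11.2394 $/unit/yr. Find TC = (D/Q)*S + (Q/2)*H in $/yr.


Ordering cost = D*S/Q = 1131.3672
Holding cost = Q*H/2 = 1687.5549
TC = 1131.3672 + 1687.5549 = 2818.9221

2818.9221 $/yr


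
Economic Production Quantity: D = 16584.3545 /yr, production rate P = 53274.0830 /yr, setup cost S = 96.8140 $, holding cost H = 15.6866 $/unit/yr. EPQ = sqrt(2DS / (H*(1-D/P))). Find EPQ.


1 - D/P = 1 - 0.3113 = 0.6887
H*(1-D/P) = 10.8033
2DS = 3211195.3931
EPQ = sqrt(297241.4660) = 545.1986

545.1986 units


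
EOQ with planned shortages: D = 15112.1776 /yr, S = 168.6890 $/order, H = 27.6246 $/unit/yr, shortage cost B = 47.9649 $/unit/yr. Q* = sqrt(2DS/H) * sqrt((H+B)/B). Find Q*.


sqrt(2DS/H) = 429.6095
sqrt((H+B)/B) = 1.2554
Q* = 429.6095 * 1.2554 = 539.3155

539.3155 units


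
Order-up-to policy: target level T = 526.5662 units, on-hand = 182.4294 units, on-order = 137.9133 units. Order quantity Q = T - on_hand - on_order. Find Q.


Inventory position = OH + OO = 182.4294 + 137.9133 = 320.3427
Q = 526.5662 - 320.3427 = 206.2235

206.2235 units


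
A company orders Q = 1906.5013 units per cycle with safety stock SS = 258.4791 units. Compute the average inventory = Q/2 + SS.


Q/2 = 953.2506
Avg = 953.2506 + 258.4791 = 1211.7297

1211.7297 units


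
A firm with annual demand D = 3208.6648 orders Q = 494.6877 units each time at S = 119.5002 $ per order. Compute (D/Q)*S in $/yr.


Number of orders = D/Q = 6.4862
Cost = 6.4862 * 119.5002 = 775.1074

775.1074 $/yr


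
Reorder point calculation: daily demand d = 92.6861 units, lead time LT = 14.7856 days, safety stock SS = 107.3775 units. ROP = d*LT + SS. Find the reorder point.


d*LT = 92.6861 * 14.7856 = 1370.4196
ROP = 1370.4196 + 107.3775 = 1477.7971

1477.7971 units


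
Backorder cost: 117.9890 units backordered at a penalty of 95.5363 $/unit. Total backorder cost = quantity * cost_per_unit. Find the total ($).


Total = 117.9890 * 95.5363 = 11272.2325

11272.2325 $


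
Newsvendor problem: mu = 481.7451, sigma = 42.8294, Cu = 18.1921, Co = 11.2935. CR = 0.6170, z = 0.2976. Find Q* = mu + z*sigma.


CR = Cu/(Cu+Co) = 18.1921/(18.1921+11.2935) = 0.6170
z = 0.2976
Q* = 481.7451 + 0.2976 * 42.8294 = 494.4911

494.4911 units


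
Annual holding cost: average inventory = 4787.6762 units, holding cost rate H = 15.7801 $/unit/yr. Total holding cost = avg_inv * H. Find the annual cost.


Cost = 4787.6762 * 15.7801 = 75550.0092

75550.0092 $/yr


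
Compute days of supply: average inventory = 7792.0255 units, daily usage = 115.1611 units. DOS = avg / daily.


DOS = 7792.0255 / 115.1611 = 67.6620

67.6620 days


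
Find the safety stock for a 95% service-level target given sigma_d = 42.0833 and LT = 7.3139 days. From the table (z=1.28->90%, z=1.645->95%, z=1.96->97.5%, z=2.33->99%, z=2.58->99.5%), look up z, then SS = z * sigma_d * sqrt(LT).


From the table, SL = 95% corresponds to z = 1.645
sqrt(LT) = sqrt(7.3139) = 2.7044
SS = 1.645 * 42.0833 * 2.7044 = 187.2191

187.2191 units


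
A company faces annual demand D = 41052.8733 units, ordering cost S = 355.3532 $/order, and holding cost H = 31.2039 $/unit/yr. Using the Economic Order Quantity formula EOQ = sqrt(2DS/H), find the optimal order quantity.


2*D*S = 2 * 41052.8733 * 355.3532 = 29176539.7927
2*D*S/H = 935028.6276
EOQ = sqrt(935028.6276) = 966.9688

966.9688 units


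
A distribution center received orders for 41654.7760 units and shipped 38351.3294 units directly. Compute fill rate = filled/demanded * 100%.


FR = 38351.3294 / 41654.7760 * 100 = 92.0695

92.0695%


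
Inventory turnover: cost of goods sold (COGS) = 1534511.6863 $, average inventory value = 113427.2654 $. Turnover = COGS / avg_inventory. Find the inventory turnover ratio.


Turnover = 1534511.6863 / 113427.2654 = 13.5286

13.5286


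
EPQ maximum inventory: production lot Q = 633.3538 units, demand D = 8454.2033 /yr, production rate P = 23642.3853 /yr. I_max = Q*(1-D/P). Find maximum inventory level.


D/P = 0.3576
1 - D/P = 0.6424
I_max = 633.3538 * 0.6424 = 406.8749

406.8749 units


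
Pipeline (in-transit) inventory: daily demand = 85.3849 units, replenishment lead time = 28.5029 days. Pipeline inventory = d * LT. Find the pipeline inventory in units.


Pipeline = 85.3849 * 28.5029 = 2433.7173

2433.7173 units


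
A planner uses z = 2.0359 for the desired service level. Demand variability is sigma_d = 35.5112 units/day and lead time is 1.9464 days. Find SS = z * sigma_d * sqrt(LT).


sqrt(LT) = sqrt(1.9464) = 1.3951
SS = 2.0359 * 35.5112 * 1.3951 = 100.8644

100.8644 units


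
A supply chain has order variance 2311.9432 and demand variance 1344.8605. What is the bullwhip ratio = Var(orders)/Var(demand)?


BW = 2311.9432 / 1344.8605 = 1.7191

1.7191


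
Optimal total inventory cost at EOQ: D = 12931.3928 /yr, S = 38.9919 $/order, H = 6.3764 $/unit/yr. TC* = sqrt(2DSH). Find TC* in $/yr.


2*D*S*H = 6430211.3950
TC* = sqrt(6430211.3950) = 2535.7861

2535.7861 $/yr


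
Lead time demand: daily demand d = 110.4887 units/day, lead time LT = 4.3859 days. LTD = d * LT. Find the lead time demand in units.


LTD = 110.4887 * 4.3859 = 484.5924

484.5924 units


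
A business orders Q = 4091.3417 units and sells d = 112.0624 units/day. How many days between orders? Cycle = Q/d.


Cycle = 4091.3417 / 112.0624 = 36.5095

36.5095 days


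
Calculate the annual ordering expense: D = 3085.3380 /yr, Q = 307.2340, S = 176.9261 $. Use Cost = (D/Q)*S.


Number of orders = D/Q = 10.0423
Cost = 10.0423 * 176.9261 = 1776.7461

1776.7461 $/yr


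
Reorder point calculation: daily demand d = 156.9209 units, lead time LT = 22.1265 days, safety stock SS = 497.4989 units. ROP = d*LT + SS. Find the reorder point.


d*LT = 156.9209 * 22.1265 = 3472.1103
ROP = 3472.1103 + 497.4989 = 3969.6092

3969.6092 units


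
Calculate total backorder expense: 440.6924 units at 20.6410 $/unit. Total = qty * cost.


Total = 440.6924 * 20.6410 = 9096.3318

9096.3318 $


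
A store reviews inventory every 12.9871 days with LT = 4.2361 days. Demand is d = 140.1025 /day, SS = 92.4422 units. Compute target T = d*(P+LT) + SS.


P + LT = 17.2232
d*(P+LT) = 140.1025 * 17.2232 = 2413.0134
T = 2413.0134 + 92.4422 = 2505.4556

2505.4556 units


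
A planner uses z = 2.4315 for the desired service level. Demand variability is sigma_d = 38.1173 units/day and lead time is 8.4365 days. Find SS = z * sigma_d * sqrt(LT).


sqrt(LT) = sqrt(8.4365) = 2.9046
SS = 2.4315 * 38.1173 * 2.9046 = 269.2016

269.2016 units


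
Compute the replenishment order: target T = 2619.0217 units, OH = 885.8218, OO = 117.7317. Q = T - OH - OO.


Inventory position = OH + OO = 885.8218 + 117.7317 = 1003.5535
Q = 2619.0217 - 1003.5535 = 1615.4682

1615.4682 units


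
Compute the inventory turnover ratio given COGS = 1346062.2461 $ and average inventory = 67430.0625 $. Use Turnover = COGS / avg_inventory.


Turnover = 1346062.2461 / 67430.0625 = 19.9623

19.9623


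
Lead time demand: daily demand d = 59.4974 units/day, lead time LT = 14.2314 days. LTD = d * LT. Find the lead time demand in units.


LTD = 59.4974 * 14.2314 = 846.7313

846.7313 units


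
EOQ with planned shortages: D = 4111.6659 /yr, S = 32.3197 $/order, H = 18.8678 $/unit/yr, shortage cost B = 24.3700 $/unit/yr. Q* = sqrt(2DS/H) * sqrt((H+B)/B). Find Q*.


sqrt(2DS/H) = 118.6853
sqrt((H+B)/B) = 1.3320
Q* = 118.6853 * 1.3320 = 158.0887

158.0887 units


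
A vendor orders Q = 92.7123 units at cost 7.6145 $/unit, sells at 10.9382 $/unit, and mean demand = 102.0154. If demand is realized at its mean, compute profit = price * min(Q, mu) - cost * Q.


Sales at mu = min(92.7123, 102.0154) = 92.7123
Revenue = 10.9382 * 92.7123 = 1014.1057
Total cost = 7.6145 * 92.7123 = 705.9578
Profit = 1014.1057 - 705.9578 = 308.1479

308.1479 $


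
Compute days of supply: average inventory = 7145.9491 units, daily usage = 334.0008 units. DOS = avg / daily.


DOS = 7145.9491 / 334.0008 = 21.3950

21.3950 days


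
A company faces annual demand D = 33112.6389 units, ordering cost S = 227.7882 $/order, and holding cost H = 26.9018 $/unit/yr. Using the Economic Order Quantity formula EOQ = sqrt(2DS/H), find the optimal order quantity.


2*D*S = 2 * 33112.6389 * 227.7882 = 15085336.8246
2*D*S/H = 560755.6678
EOQ = sqrt(560755.6678) = 748.8362

748.8362 units


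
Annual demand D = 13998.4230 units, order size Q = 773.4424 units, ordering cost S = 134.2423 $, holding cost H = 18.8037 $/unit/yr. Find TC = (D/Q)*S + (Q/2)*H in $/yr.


Ordering cost = D*S/Q = 2429.6321
Holding cost = Q*H/2 = 7271.7894
TC = 2429.6321 + 7271.7894 = 9701.4216

9701.4216 $/yr


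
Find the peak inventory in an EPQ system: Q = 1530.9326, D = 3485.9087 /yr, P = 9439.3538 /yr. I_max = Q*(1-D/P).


D/P = 0.3693
1 - D/P = 0.6307
I_max = 1530.9326 * 0.6307 = 965.5664

965.5664 units


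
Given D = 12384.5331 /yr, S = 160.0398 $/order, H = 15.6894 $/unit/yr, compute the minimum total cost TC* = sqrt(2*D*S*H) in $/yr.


2*D*S*H = 62193352.7073
TC* = sqrt(62193352.7073) = 7886.2762

7886.2762 $/yr


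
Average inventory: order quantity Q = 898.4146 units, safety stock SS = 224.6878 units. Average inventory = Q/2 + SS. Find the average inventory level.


Q/2 = 449.2073
Avg = 449.2073 + 224.6878 = 673.8951

673.8951 units


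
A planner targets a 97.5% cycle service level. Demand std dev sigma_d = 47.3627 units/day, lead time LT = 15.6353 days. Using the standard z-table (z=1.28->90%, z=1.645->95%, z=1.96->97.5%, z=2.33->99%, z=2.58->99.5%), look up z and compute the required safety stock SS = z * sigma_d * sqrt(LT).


From the table, SL = 97.5% corresponds to z = 1.96
sqrt(LT) = sqrt(15.6353) = 3.9541
SS = 1.96 * 47.3627 * 3.9541 = 367.0672

367.0672 units


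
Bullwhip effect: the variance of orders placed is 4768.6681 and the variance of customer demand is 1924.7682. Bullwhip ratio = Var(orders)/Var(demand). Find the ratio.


BW = 4768.6681 / 1924.7682 = 2.4775

2.4775


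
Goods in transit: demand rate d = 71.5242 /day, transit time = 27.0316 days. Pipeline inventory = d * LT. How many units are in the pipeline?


Pipeline = 71.5242 * 27.0316 = 1933.4136

1933.4136 units


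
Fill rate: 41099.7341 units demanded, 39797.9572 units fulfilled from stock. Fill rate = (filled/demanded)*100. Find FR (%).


FR = 39797.9572 / 41099.7341 * 100 = 96.8326

96.8326%


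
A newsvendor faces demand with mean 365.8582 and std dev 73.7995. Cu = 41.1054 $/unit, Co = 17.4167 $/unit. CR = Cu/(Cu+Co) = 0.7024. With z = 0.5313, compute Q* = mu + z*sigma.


CR = Cu/(Cu+Co) = 41.1054/(41.1054+17.4167) = 0.7024
z = 0.5313
Q* = 365.8582 + 0.5313 * 73.7995 = 405.0679

405.0679 units


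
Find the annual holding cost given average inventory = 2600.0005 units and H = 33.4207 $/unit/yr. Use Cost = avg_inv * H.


Cost = 2600.0005 * 33.4207 = 86893.8367

86893.8367 $/yr


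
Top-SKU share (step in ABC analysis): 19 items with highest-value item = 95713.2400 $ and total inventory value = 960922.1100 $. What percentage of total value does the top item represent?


Top item = 95713.2400
Total = 960922.1100
Percentage = 95713.2400 / 960922.1100 * 100 = 9.9606

9.9606%


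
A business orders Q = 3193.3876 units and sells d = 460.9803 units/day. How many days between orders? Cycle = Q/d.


Cycle = 3193.3876 / 460.9803 = 6.9274

6.9274 days


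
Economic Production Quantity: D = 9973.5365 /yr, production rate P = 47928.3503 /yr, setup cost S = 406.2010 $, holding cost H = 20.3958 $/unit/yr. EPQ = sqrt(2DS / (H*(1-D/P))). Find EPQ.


1 - D/P = 1 - 0.2081 = 0.7919
H*(1-D/P) = 16.1516
2DS = 8102520.9997
EPQ = sqrt(501654.8741) = 708.2760

708.2760 units


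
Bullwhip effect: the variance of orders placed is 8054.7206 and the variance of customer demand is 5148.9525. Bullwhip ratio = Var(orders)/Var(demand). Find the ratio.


BW = 8054.7206 / 5148.9525 = 1.5643

1.5643


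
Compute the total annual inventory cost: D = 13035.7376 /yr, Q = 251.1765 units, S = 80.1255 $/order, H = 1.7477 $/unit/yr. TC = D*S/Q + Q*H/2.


Ordering cost = D*S/Q = 4158.4105
Holding cost = Q*H/2 = 219.4906
TC = 4158.4105 + 219.4906 = 4377.9011

4377.9011 $/yr


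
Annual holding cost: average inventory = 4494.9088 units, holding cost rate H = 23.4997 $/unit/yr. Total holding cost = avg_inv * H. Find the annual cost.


Cost = 4494.9088 * 23.4997 = 105629.0083

105629.0083 $/yr


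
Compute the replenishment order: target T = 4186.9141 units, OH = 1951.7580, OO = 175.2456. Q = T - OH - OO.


Inventory position = OH + OO = 1951.7580 + 175.2456 = 2127.0036
Q = 4186.9141 - 2127.0036 = 2059.9105

2059.9105 units


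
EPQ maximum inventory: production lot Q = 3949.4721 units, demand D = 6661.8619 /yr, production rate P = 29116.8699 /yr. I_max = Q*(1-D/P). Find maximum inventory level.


D/P = 0.2288
1 - D/P = 0.7712
I_max = 3949.4721 * 0.7712 = 3045.8435

3045.8435 units


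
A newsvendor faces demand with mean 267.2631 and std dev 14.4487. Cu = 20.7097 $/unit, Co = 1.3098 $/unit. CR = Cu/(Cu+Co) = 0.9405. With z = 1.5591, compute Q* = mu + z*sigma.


CR = Cu/(Cu+Co) = 20.7097/(20.7097+1.3098) = 0.9405
z = 1.5591
Q* = 267.2631 + 1.5591 * 14.4487 = 289.7901

289.7901 units


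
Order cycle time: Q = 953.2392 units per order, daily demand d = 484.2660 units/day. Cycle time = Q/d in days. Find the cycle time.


Cycle = 953.2392 / 484.2660 = 1.9684

1.9684 days


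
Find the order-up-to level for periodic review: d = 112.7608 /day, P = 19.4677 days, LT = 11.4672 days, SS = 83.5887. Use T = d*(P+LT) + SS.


P + LT = 30.9349
d*(P+LT) = 112.7608 * 30.9349 = 3488.2441
T = 3488.2441 + 83.5887 = 3571.8328

3571.8328 units


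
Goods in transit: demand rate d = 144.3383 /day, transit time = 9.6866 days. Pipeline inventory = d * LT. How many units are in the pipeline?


Pipeline = 144.3383 * 9.6866 = 1398.1474

1398.1474 units


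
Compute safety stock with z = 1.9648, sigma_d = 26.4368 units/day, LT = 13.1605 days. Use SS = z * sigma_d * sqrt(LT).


sqrt(LT) = sqrt(13.1605) = 3.6277
SS = 1.9648 * 26.4368 * 3.6277 = 188.4358

188.4358 units


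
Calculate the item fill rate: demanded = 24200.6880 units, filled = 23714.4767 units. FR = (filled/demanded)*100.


FR = 23714.4767 / 24200.6880 * 100 = 97.9909

97.9909%


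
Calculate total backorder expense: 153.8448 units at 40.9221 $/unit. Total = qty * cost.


Total = 153.8448 * 40.9221 = 6295.6523

6295.6523 $
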